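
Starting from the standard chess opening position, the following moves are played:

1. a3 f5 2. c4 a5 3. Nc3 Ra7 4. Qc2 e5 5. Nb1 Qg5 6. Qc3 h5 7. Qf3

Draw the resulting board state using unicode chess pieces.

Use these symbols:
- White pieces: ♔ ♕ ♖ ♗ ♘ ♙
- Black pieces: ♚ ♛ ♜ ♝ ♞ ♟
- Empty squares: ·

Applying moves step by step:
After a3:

♜ ♞ ♝ ♛ ♚ ♝ ♞ ♜
♟ ♟ ♟ ♟ ♟ ♟ ♟ ♟
· · · · · · · ·
· · · · · · · ·
· · · · · · · ·
♙ · · · · · · ·
· ♙ ♙ ♙ ♙ ♙ ♙ ♙
♖ ♘ ♗ ♕ ♔ ♗ ♘ ♖


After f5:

♜ ♞ ♝ ♛ ♚ ♝ ♞ ♜
♟ ♟ ♟ ♟ ♟ · ♟ ♟
· · · · · · · ·
· · · · · ♟ · ·
· · · · · · · ·
♙ · · · · · · ·
· ♙ ♙ ♙ ♙ ♙ ♙ ♙
♖ ♘ ♗ ♕ ♔ ♗ ♘ ♖


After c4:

♜ ♞ ♝ ♛ ♚ ♝ ♞ ♜
♟ ♟ ♟ ♟ ♟ · ♟ ♟
· · · · · · · ·
· · · · · ♟ · ·
· · ♙ · · · · ·
♙ · · · · · · ·
· ♙ · ♙ ♙ ♙ ♙ ♙
♖ ♘ ♗ ♕ ♔ ♗ ♘ ♖


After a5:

♜ ♞ ♝ ♛ ♚ ♝ ♞ ♜
· ♟ ♟ ♟ ♟ · ♟ ♟
· · · · · · · ·
♟ · · · · ♟ · ·
· · ♙ · · · · ·
♙ · · · · · · ·
· ♙ · ♙ ♙ ♙ ♙ ♙
♖ ♘ ♗ ♕ ♔ ♗ ♘ ♖


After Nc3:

♜ ♞ ♝ ♛ ♚ ♝ ♞ ♜
· ♟ ♟ ♟ ♟ · ♟ ♟
· · · · · · · ·
♟ · · · · ♟ · ·
· · ♙ · · · · ·
♙ · ♘ · · · · ·
· ♙ · ♙ ♙ ♙ ♙ ♙
♖ · ♗ ♕ ♔ ♗ ♘ ♖


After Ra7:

· ♞ ♝ ♛ ♚ ♝ ♞ ♜
♜ ♟ ♟ ♟ ♟ · ♟ ♟
· · · · · · · ·
♟ · · · · ♟ · ·
· · ♙ · · · · ·
♙ · ♘ · · · · ·
· ♙ · ♙ ♙ ♙ ♙ ♙
♖ · ♗ ♕ ♔ ♗ ♘ ♖


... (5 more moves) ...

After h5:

· ♞ ♝ · ♚ ♝ ♞ ♜
♜ ♟ ♟ ♟ · · ♟ ·
· · · · · · · ·
♟ · · · ♟ ♟ ♛ ♟
· · ♙ · · · · ·
♙ · ♕ · · · · ·
· ♙ · ♙ ♙ ♙ ♙ ♙
♖ ♘ ♗ · ♔ ♗ ♘ ♖


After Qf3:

· ♞ ♝ · ♚ ♝ ♞ ♜
♜ ♟ ♟ ♟ · · ♟ ·
· · · · · · · ·
♟ · · · ♟ ♟ ♛ ♟
· · ♙ · · · · ·
♙ · · · · ♕ · ·
· ♙ · ♙ ♙ ♙ ♙ ♙
♖ ♘ ♗ · ♔ ♗ ♘ ♖



  a b c d e f g h
  ─────────────────
8│· ♞ ♝ · ♚ ♝ ♞ ♜│8
7│♜ ♟ ♟ ♟ · · ♟ ·│7
6│· · · · · · · ·│6
5│♟ · · · ♟ ♟ ♛ ♟│5
4│· · ♙ · · · · ·│4
3│♙ · · · · ♕ · ·│3
2│· ♙ · ♙ ♙ ♙ ♙ ♙│2
1│♖ ♘ ♗ · ♔ ♗ ♘ ♖│1
  ─────────────────
  a b c d e f g h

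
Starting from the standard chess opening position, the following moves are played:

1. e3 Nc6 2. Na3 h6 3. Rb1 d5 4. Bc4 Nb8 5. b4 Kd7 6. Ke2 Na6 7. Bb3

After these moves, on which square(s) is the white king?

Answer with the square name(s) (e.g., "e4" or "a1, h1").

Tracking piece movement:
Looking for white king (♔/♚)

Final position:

  a b c d e f g h
  ─────────────────
8│♜ · ♝ ♛ · ♝ ♞ ♜│8
7│♟ ♟ ♟ ♚ ♟ ♟ ♟ ·│7
6│♞ · · · · · · ♟│6
5│· · · ♟ · · · ·│5
4│· ♙ · · · · · ·│4
3│♘ ♗ · · ♙ · · ·│3
2│♙ · ♙ ♙ ♔ ♙ ♙ ♙│2
1│· ♖ ♗ ♕ · · ♘ ♖│1
  ─────────────────
  a b c d e f g h


e2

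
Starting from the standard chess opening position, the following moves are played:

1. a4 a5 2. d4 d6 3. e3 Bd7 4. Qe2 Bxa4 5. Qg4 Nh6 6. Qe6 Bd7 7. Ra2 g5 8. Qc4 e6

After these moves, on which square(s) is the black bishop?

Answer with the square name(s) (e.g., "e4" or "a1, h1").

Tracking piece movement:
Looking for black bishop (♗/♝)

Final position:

  a b c d e f g h
  ─────────────────
8│♜ ♞ · ♛ ♚ ♝ · ♜│8
7│· ♟ ♟ ♝ · ♟ · ♟│7
6│· · · ♟ ♟ · · ♞│6
5│♟ · · · · · ♟ ·│5
4│· · ♕ ♙ · · · ·│4
3│· · · · ♙ · · ·│3
2│♖ ♙ ♙ · · ♙ ♙ ♙│2
1│· ♘ ♗ · ♔ ♗ ♘ ♖│1
  ─────────────────
  a b c d e f g h


d7, f8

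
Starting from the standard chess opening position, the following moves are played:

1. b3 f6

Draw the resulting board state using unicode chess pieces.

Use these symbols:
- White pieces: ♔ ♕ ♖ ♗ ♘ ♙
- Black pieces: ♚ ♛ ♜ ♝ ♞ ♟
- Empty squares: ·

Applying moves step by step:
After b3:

♜ ♞ ♝ ♛ ♚ ♝ ♞ ♜
♟ ♟ ♟ ♟ ♟ ♟ ♟ ♟
· · · · · · · ·
· · · · · · · ·
· · · · · · · ·
· ♙ · · · · · ·
♙ · ♙ ♙ ♙ ♙ ♙ ♙
♖ ♘ ♗ ♕ ♔ ♗ ♘ ♖


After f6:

♜ ♞ ♝ ♛ ♚ ♝ ♞ ♜
♟ ♟ ♟ ♟ ♟ · ♟ ♟
· · · · · ♟ · ·
· · · · · · · ·
· · · · · · · ·
· ♙ · · · · · ·
♙ · ♙ ♙ ♙ ♙ ♙ ♙
♖ ♘ ♗ ♕ ♔ ♗ ♘ ♖



  a b c d e f g h
  ─────────────────
8│♜ ♞ ♝ ♛ ♚ ♝ ♞ ♜│8
7│♟ ♟ ♟ ♟ ♟ · ♟ ♟│7
6│· · · · · ♟ · ·│6
5│· · · · · · · ·│5
4│· · · · · · · ·│4
3│· ♙ · · · · · ·│3
2│♙ · ♙ ♙ ♙ ♙ ♙ ♙│2
1│♖ ♘ ♗ ♕ ♔ ♗ ♘ ♖│1
  ─────────────────
  a b c d e f g h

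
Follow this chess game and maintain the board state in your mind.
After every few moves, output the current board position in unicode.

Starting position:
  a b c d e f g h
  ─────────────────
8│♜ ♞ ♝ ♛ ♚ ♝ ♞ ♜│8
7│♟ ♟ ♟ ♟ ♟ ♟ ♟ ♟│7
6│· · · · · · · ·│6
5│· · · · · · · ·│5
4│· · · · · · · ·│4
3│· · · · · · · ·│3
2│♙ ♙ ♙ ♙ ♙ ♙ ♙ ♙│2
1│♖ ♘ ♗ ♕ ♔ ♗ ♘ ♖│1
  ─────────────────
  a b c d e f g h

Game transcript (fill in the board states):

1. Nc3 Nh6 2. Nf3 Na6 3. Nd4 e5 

  a b c d e f g h
  ─────────────────
8│♜ · ♝ ♛ ♚ ♝ · ♜│8
7│♟ ♟ ♟ ♟ · ♟ ♟ ♟│7
6│♞ · · · · · · ♞│6
5│· · · · ♟ · · ·│5
4│· · · ♘ · · · ·│4
3│· · ♘ · · · · ·│3
2│♙ ♙ ♙ ♙ ♙ ♙ ♙ ♙│2
1│♖ · ♗ ♕ ♔ ♗ · ♖│1
  ─────────────────
  a b c d e f g h

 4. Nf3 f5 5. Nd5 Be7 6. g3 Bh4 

  a b c d e f g h
  ─────────────────
8│♜ · ♝ ♛ ♚ · · ♜│8
7│♟ ♟ ♟ ♟ · · ♟ ♟│7
6│♞ · · · · · · ♞│6
5│· · · ♘ ♟ ♟ · ·│5
4│· · · · · · · ♝│4
3│· · · · · ♘ ♙ ·│3
2│♙ ♙ ♙ ♙ ♙ ♙ · ♙│2
1│♖ · ♗ ♕ ♔ ♗ · ♖│1
  ─────────────────
  a b c d e f g h

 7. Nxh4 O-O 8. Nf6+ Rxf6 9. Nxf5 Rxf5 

  a b c d e f g h
  ─────────────────
8│♜ · ♝ ♛ · · ♚ ·│8
7│♟ ♟ ♟ ♟ · · ♟ ♟│7
6│♞ · · · · · · ♞│6
5│· · · · ♟ ♜ · ·│5
4│· · · · · · · ·│4
3│· · · · · · ♙ ·│3
2│♙ ♙ ♙ ♙ ♙ ♙ · ♙│2
1│♖ · ♗ ♕ ♔ ♗ · ♖│1
  ─────────────────
  a b c d e f g h

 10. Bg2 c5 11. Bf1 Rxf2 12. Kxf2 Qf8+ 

  a b c d e f g h
  ─────────────────
8│♜ · ♝ · · ♛ ♚ ·│8
7│♟ ♟ · ♟ · · ♟ ♟│7
6│♞ · · · · · · ♞│6
5│· · ♟ · ♟ · · ·│5
4│· · · · · · · ·│4
3│· · · · · · ♙ ·│3
2│♙ ♙ ♙ ♙ ♙ ♔ · ♙│2
1│♖ · ♗ ♕ · ♗ · ♖│1
  ─────────────────
  a b c d e f g h

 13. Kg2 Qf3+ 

  a b c d e f g h
  ─────────────────
8│♜ · ♝ · · · ♚ ·│8
7│♟ ♟ · ♟ · · ♟ ♟│7
6│♞ · · · · · · ♞│6
5│· · ♟ · ♟ · · ·│5
4│· · · · · · · ·│4
3│· · · · · ♛ ♙ ·│3
2│♙ ♙ ♙ ♙ ♙ · ♔ ♙│2
1│♖ · ♗ ♕ · ♗ · ♖│1
  ─────────────────
  a b c d e f g h


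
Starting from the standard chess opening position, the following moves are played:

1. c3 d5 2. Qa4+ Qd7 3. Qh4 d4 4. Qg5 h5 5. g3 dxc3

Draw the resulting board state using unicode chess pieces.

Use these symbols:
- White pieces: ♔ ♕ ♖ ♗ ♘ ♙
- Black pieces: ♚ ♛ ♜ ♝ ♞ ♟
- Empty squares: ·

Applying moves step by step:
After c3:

♜ ♞ ♝ ♛ ♚ ♝ ♞ ♜
♟ ♟ ♟ ♟ ♟ ♟ ♟ ♟
· · · · · · · ·
· · · · · · · ·
· · · · · · · ·
· · ♙ · · · · ·
♙ ♙ · ♙ ♙ ♙ ♙ ♙
♖ ♘ ♗ ♕ ♔ ♗ ♘ ♖


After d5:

♜ ♞ ♝ ♛ ♚ ♝ ♞ ♜
♟ ♟ ♟ · ♟ ♟ ♟ ♟
· · · · · · · ·
· · · ♟ · · · ·
· · · · · · · ·
· · ♙ · · · · ·
♙ ♙ · ♙ ♙ ♙ ♙ ♙
♖ ♘ ♗ ♕ ♔ ♗ ♘ ♖


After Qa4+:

♜ ♞ ♝ ♛ ♚ ♝ ♞ ♜
♟ ♟ ♟ · ♟ ♟ ♟ ♟
· · · · · · · ·
· · · ♟ · · · ·
♕ · · · · · · ·
· · ♙ · · · · ·
♙ ♙ · ♙ ♙ ♙ ♙ ♙
♖ ♘ ♗ · ♔ ♗ ♘ ♖


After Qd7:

♜ ♞ ♝ · ♚ ♝ ♞ ♜
♟ ♟ ♟ ♛ ♟ ♟ ♟ ♟
· · · · · · · ·
· · · ♟ · · · ·
♕ · · · · · · ·
· · ♙ · · · · ·
♙ ♙ · ♙ ♙ ♙ ♙ ♙
♖ ♘ ♗ · ♔ ♗ ♘ ♖


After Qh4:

♜ ♞ ♝ · ♚ ♝ ♞ ♜
♟ ♟ ♟ ♛ ♟ ♟ ♟ ♟
· · · · · · · ·
· · · ♟ · · · ·
· · · · · · · ♕
· · ♙ · · · · ·
♙ ♙ · ♙ ♙ ♙ ♙ ♙
♖ ♘ ♗ · ♔ ♗ ♘ ♖


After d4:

♜ ♞ ♝ · ♚ ♝ ♞ ♜
♟ ♟ ♟ ♛ ♟ ♟ ♟ ♟
· · · · · · · ·
· · · · · · · ·
· · · ♟ · · · ♕
· · ♙ · · · · ·
♙ ♙ · ♙ ♙ ♙ ♙ ♙
♖ ♘ ♗ · ♔ ♗ ♘ ♖


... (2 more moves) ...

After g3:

♜ ♞ ♝ · ♚ ♝ ♞ ♜
♟ ♟ ♟ ♛ ♟ ♟ ♟ ·
· · · · · · · ·
· · · · · · ♕ ♟
· · · ♟ · · · ·
· · ♙ · · · ♙ ·
♙ ♙ · ♙ ♙ ♙ · ♙
♖ ♘ ♗ · ♔ ♗ ♘ ♖


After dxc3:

♜ ♞ ♝ · ♚ ♝ ♞ ♜
♟ ♟ ♟ ♛ ♟ ♟ ♟ ·
· · · · · · · ·
· · · · · · ♕ ♟
· · · · · · · ·
· · ♟ · · · ♙ ·
♙ ♙ · ♙ ♙ ♙ · ♙
♖ ♘ ♗ · ♔ ♗ ♘ ♖



  a b c d e f g h
  ─────────────────
8│♜ ♞ ♝ · ♚ ♝ ♞ ♜│8
7│♟ ♟ ♟ ♛ ♟ ♟ ♟ ·│7
6│· · · · · · · ·│6
5│· · · · · · ♕ ♟│5
4│· · · · · · · ·│4
3│· · ♟ · · · ♙ ·│3
2│♙ ♙ · ♙ ♙ ♙ · ♙│2
1│♖ ♘ ♗ · ♔ ♗ ♘ ♖│1
  ─────────────────
  a b c d e f g h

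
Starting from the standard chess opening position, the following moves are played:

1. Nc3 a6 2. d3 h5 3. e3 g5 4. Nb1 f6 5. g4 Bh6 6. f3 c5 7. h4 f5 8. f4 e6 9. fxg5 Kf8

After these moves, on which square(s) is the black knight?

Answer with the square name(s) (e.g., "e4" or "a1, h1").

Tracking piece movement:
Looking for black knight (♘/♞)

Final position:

  a b c d e f g h
  ─────────────────
8│♜ ♞ ♝ ♛ · ♚ ♞ ♜│8
7│· ♟ · ♟ · · · ·│7
6│♟ · · · ♟ · · ♝│6
5│· · ♟ · · ♟ ♙ ♟│5
4│· · · · · · ♙ ♙│4
3│· · · ♙ ♙ · · ·│3
2│♙ ♙ ♙ · · · · ·│2
1│♖ ♘ ♗ ♕ ♔ ♗ ♘ ♖│1
  ─────────────────
  a b c d e f g h


b8, g8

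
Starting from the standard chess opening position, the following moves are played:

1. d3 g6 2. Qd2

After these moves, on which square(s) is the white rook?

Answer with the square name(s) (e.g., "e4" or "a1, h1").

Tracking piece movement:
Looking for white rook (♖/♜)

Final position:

  a b c d e f g h
  ─────────────────
8│♜ ♞ ♝ ♛ ♚ ♝ ♞ ♜│8
7│♟ ♟ ♟ ♟ ♟ ♟ · ♟│7
6│· · · · · · ♟ ·│6
5│· · · · · · · ·│5
4│· · · · · · · ·│4
3│· · · ♙ · · · ·│3
2│♙ ♙ ♙ ♕ ♙ ♙ ♙ ♙│2
1│♖ ♘ ♗ · ♔ ♗ ♘ ♖│1
  ─────────────────
  a b c d e f g h


a1, h1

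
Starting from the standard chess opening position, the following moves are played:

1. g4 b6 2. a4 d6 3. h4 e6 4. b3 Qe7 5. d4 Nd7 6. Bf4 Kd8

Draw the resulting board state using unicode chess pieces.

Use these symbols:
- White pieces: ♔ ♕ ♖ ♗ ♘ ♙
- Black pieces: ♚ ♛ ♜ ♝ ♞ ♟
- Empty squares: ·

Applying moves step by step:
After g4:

♜ ♞ ♝ ♛ ♚ ♝ ♞ ♜
♟ ♟ ♟ ♟ ♟ ♟ ♟ ♟
· · · · · · · ·
· · · · · · · ·
· · · · · · ♙ ·
· · · · · · · ·
♙ ♙ ♙ ♙ ♙ ♙ · ♙
♖ ♘ ♗ ♕ ♔ ♗ ♘ ♖


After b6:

♜ ♞ ♝ ♛ ♚ ♝ ♞ ♜
♟ · ♟ ♟ ♟ ♟ ♟ ♟
· ♟ · · · · · ·
· · · · · · · ·
· · · · · · ♙ ·
· · · · · · · ·
♙ ♙ ♙ ♙ ♙ ♙ · ♙
♖ ♘ ♗ ♕ ♔ ♗ ♘ ♖


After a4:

♜ ♞ ♝ ♛ ♚ ♝ ♞ ♜
♟ · ♟ ♟ ♟ ♟ ♟ ♟
· ♟ · · · · · ·
· · · · · · · ·
♙ · · · · · ♙ ·
· · · · · · · ·
· ♙ ♙ ♙ ♙ ♙ · ♙
♖ ♘ ♗ ♕ ♔ ♗ ♘ ♖


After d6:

♜ ♞ ♝ ♛ ♚ ♝ ♞ ♜
♟ · ♟ · ♟ ♟ ♟ ♟
· ♟ · ♟ · · · ·
· · · · · · · ·
♙ · · · · · ♙ ·
· · · · · · · ·
· ♙ ♙ ♙ ♙ ♙ · ♙
♖ ♘ ♗ ♕ ♔ ♗ ♘ ♖


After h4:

♜ ♞ ♝ ♛ ♚ ♝ ♞ ♜
♟ · ♟ · ♟ ♟ ♟ ♟
· ♟ · ♟ · · · ·
· · · · · · · ·
♙ · · · · · ♙ ♙
· · · · · · · ·
· ♙ ♙ ♙ ♙ ♙ · ·
♖ ♘ ♗ ♕ ♔ ♗ ♘ ♖


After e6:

♜ ♞ ♝ ♛ ♚ ♝ ♞ ♜
♟ · ♟ · · ♟ ♟ ♟
· ♟ · ♟ ♟ · · ·
· · · · · · · ·
♙ · · · · · ♙ ♙
· · · · · · · ·
· ♙ ♙ ♙ ♙ ♙ · ·
♖ ♘ ♗ ♕ ♔ ♗ ♘ ♖


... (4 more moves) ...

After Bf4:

♜ · ♝ · ♚ ♝ ♞ ♜
♟ · ♟ ♞ ♛ ♟ ♟ ♟
· ♟ · ♟ ♟ · · ·
· · · · · · · ·
♙ · · ♙ · ♗ ♙ ♙
· ♙ · · · · · ·
· · ♙ · ♙ ♙ · ·
♖ ♘ · ♕ ♔ ♗ ♘ ♖


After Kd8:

♜ · ♝ ♚ · ♝ ♞ ♜
♟ · ♟ ♞ ♛ ♟ ♟ ♟
· ♟ · ♟ ♟ · · ·
· · · · · · · ·
♙ · · ♙ · ♗ ♙ ♙
· ♙ · · · · · ·
· · ♙ · ♙ ♙ · ·
♖ ♘ · ♕ ♔ ♗ ♘ ♖



  a b c d e f g h
  ─────────────────
8│♜ · ♝ ♚ · ♝ ♞ ♜│8
7│♟ · ♟ ♞ ♛ ♟ ♟ ♟│7
6│· ♟ · ♟ ♟ · · ·│6
5│· · · · · · · ·│5
4│♙ · · ♙ · ♗ ♙ ♙│4
3│· ♙ · · · · · ·│3
2│· · ♙ · ♙ ♙ · ·│2
1│♖ ♘ · ♕ ♔ ♗ ♘ ♖│1
  ─────────────────
  a b c d e f g h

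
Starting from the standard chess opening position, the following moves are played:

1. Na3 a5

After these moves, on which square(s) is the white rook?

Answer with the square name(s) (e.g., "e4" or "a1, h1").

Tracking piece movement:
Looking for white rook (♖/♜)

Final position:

  a b c d e f g h
  ─────────────────
8│♜ ♞ ♝ ♛ ♚ ♝ ♞ ♜│8
7│· ♟ ♟ ♟ ♟ ♟ ♟ ♟│7
6│· · · · · · · ·│6
5│♟ · · · · · · ·│5
4│· · · · · · · ·│4
3│♘ · · · · · · ·│3
2│♙ ♙ ♙ ♙ ♙ ♙ ♙ ♙│2
1│♖ · ♗ ♕ ♔ ♗ ♘ ♖│1
  ─────────────────
  a b c d e f g h


a1, h1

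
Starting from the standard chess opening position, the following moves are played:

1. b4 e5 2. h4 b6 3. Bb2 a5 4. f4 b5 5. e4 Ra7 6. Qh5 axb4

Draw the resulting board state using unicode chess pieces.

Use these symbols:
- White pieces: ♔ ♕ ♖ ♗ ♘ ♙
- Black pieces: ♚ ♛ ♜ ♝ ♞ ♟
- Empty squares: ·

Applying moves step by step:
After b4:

♜ ♞ ♝ ♛ ♚ ♝ ♞ ♜
♟ ♟ ♟ ♟ ♟ ♟ ♟ ♟
· · · · · · · ·
· · · · · · · ·
· ♙ · · · · · ·
· · · · · · · ·
♙ · ♙ ♙ ♙ ♙ ♙ ♙
♖ ♘ ♗ ♕ ♔ ♗ ♘ ♖


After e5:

♜ ♞ ♝ ♛ ♚ ♝ ♞ ♜
♟ ♟ ♟ ♟ · ♟ ♟ ♟
· · · · · · · ·
· · · · ♟ · · ·
· ♙ · · · · · ·
· · · · · · · ·
♙ · ♙ ♙ ♙ ♙ ♙ ♙
♖ ♘ ♗ ♕ ♔ ♗ ♘ ♖


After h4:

♜ ♞ ♝ ♛ ♚ ♝ ♞ ♜
♟ ♟ ♟ ♟ · ♟ ♟ ♟
· · · · · · · ·
· · · · ♟ · · ·
· ♙ · · · · · ♙
· · · · · · · ·
♙ · ♙ ♙ ♙ ♙ ♙ ·
♖ ♘ ♗ ♕ ♔ ♗ ♘ ♖


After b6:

♜ ♞ ♝ ♛ ♚ ♝ ♞ ♜
♟ · ♟ ♟ · ♟ ♟ ♟
· ♟ · · · · · ·
· · · · ♟ · · ·
· ♙ · · · · · ♙
· · · · · · · ·
♙ · ♙ ♙ ♙ ♙ ♙ ·
♖ ♘ ♗ ♕ ♔ ♗ ♘ ♖


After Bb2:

♜ ♞ ♝ ♛ ♚ ♝ ♞ ♜
♟ · ♟ ♟ · ♟ ♟ ♟
· ♟ · · · · · ·
· · · · ♟ · · ·
· ♙ · · · · · ♙
· · · · · · · ·
♙ ♗ ♙ ♙ ♙ ♙ ♙ ·
♖ ♘ · ♕ ♔ ♗ ♘ ♖


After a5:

♜ ♞ ♝ ♛ ♚ ♝ ♞ ♜
· · ♟ ♟ · ♟ ♟ ♟
· ♟ · · · · · ·
♟ · · · ♟ · · ·
· ♙ · · · · · ♙
· · · · · · · ·
♙ ♗ ♙ ♙ ♙ ♙ ♙ ·
♖ ♘ · ♕ ♔ ♗ ♘ ♖


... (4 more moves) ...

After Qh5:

· ♞ ♝ ♛ ♚ ♝ ♞ ♜
♜ · ♟ ♟ · ♟ ♟ ♟
· · · · · · · ·
♟ ♟ · · ♟ · · ♕
· ♙ · · ♙ ♙ · ♙
· · · · · · · ·
♙ ♗ ♙ ♙ · · ♙ ·
♖ ♘ · · ♔ ♗ ♘ ♖


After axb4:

· ♞ ♝ ♛ ♚ ♝ ♞ ♜
♜ · ♟ ♟ · ♟ ♟ ♟
· · · · · · · ·
· ♟ · · ♟ · · ♕
· ♟ · · ♙ ♙ · ♙
· · · · · · · ·
♙ ♗ ♙ ♙ · · ♙ ·
♖ ♘ · · ♔ ♗ ♘ ♖



  a b c d e f g h
  ─────────────────
8│· ♞ ♝ ♛ ♚ ♝ ♞ ♜│8
7│♜ · ♟ ♟ · ♟ ♟ ♟│7
6│· · · · · · · ·│6
5│· ♟ · · ♟ · · ♕│5
4│· ♟ · · ♙ ♙ · ♙│4
3│· · · · · · · ·│3
2│♙ ♗ ♙ ♙ · · ♙ ·│2
1│♖ ♘ · · ♔ ♗ ♘ ♖│1
  ─────────────────
  a b c d e f g h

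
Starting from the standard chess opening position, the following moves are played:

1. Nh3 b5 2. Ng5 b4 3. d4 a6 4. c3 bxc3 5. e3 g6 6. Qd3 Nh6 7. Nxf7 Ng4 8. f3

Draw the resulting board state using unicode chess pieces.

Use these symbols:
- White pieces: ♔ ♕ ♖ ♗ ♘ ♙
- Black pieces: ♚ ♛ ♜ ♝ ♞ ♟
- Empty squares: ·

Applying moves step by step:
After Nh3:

♜ ♞ ♝ ♛ ♚ ♝ ♞ ♜
♟ ♟ ♟ ♟ ♟ ♟ ♟ ♟
· · · · · · · ·
· · · · · · · ·
· · · · · · · ·
· · · · · · · ♘
♙ ♙ ♙ ♙ ♙ ♙ ♙ ♙
♖ ♘ ♗ ♕ ♔ ♗ · ♖


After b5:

♜ ♞ ♝ ♛ ♚ ♝ ♞ ♜
♟ · ♟ ♟ ♟ ♟ ♟ ♟
· · · · · · · ·
· ♟ · · · · · ·
· · · · · · · ·
· · · · · · · ♘
♙ ♙ ♙ ♙ ♙ ♙ ♙ ♙
♖ ♘ ♗ ♕ ♔ ♗ · ♖


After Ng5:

♜ ♞ ♝ ♛ ♚ ♝ ♞ ♜
♟ · ♟ ♟ ♟ ♟ ♟ ♟
· · · · · · · ·
· ♟ · · · · ♘ ·
· · · · · · · ·
· · · · · · · ·
♙ ♙ ♙ ♙ ♙ ♙ ♙ ♙
♖ ♘ ♗ ♕ ♔ ♗ · ♖


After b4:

♜ ♞ ♝ ♛ ♚ ♝ ♞ ♜
♟ · ♟ ♟ ♟ ♟ ♟ ♟
· · · · · · · ·
· · · · · · ♘ ·
· ♟ · · · · · ·
· · · · · · · ·
♙ ♙ ♙ ♙ ♙ ♙ ♙ ♙
♖ ♘ ♗ ♕ ♔ ♗ · ♖


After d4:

♜ ♞ ♝ ♛ ♚ ♝ ♞ ♜
♟ · ♟ ♟ ♟ ♟ ♟ ♟
· · · · · · · ·
· · · · · · ♘ ·
· ♟ · ♙ · · · ·
· · · · · · · ·
♙ ♙ ♙ · ♙ ♙ ♙ ♙
♖ ♘ ♗ ♕ ♔ ♗ · ♖


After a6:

♜ ♞ ♝ ♛ ♚ ♝ ♞ ♜
· · ♟ ♟ ♟ ♟ ♟ ♟
♟ · · · · · · ·
· · · · · · ♘ ·
· ♟ · ♙ · · · ·
· · · · · · · ·
♙ ♙ ♙ · ♙ ♙ ♙ ♙
♖ ♘ ♗ ♕ ♔ ♗ · ♖


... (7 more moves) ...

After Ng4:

♜ ♞ ♝ ♛ ♚ ♝ · ♜
· · ♟ ♟ ♟ ♘ · ♟
♟ · · · · · ♟ ·
· · · · · · · ·
· · · ♙ · · ♞ ·
· · ♟ ♕ ♙ · · ·
♙ ♙ · · · ♙ ♙ ♙
♖ ♘ ♗ · ♔ ♗ · ♖


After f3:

♜ ♞ ♝ ♛ ♚ ♝ · ♜
· · ♟ ♟ ♟ ♘ · ♟
♟ · · · · · ♟ ·
· · · · · · · ·
· · · ♙ · · ♞ ·
· · ♟ ♕ ♙ ♙ · ·
♙ ♙ · · · · ♙ ♙
♖ ♘ ♗ · ♔ ♗ · ♖



  a b c d e f g h
  ─────────────────
8│♜ ♞ ♝ ♛ ♚ ♝ · ♜│8
7│· · ♟ ♟ ♟ ♘ · ♟│7
6│♟ · · · · · ♟ ·│6
5│· · · · · · · ·│5
4│· · · ♙ · · ♞ ·│4
3│· · ♟ ♕ ♙ ♙ · ·│3
2│♙ ♙ · · · · ♙ ♙│2
1│♖ ♘ ♗ · ♔ ♗ · ♖│1
  ─────────────────
  a b c d e f g h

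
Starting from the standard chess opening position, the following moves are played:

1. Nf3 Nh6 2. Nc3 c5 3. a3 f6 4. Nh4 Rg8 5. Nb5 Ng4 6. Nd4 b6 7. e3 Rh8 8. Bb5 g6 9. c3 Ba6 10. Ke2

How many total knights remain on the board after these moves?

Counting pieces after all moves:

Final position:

  a b c d e f g h
  ─────────────────
8│♜ ♞ · ♛ ♚ ♝ · ♜│8
7│♟ · · ♟ ♟ · · ♟│7
6│♝ ♟ · · · ♟ ♟ ·│6
5│· ♗ ♟ · · · · ·│5
4│· · · ♘ · · ♞ ♘│4
3│♙ · ♙ · ♙ · · ·│3
2│· ♙ · ♙ ♔ ♙ ♙ ♙│2
1│♖ · ♗ ♕ · · · ♖│1
  ─────────────────
  a b c d e f g h


4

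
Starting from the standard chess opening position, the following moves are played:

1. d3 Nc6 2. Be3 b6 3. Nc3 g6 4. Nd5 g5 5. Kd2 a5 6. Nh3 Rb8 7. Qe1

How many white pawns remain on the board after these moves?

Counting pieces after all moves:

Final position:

  a b c d e f g h
  ─────────────────
8│· ♜ ♝ ♛ ♚ ♝ ♞ ♜│8
7│· · ♟ ♟ ♟ ♟ · ♟│7
6│· ♟ ♞ · · · · ·│6
5│♟ · · ♘ · · ♟ ·│5
4│· · · · · · · ·│4
3│· · · ♙ ♗ · · ♘│3
2│♙ ♙ ♙ ♔ ♙ ♙ ♙ ♙│2
1│♖ · · · ♕ ♗ · ♖│1
  ─────────────────
  a b c d e f g h


8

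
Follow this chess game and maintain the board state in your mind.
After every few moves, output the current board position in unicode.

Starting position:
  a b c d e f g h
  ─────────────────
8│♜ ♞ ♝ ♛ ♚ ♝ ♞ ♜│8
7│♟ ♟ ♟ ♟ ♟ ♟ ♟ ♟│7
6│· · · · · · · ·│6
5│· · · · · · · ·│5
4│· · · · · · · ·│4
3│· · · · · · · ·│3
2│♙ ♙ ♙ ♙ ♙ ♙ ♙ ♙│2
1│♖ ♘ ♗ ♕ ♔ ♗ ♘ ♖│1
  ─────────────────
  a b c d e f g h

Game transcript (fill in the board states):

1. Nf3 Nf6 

  a b c d e f g h
  ─────────────────
8│♜ ♞ ♝ ♛ ♚ ♝ · ♜│8
7│♟ ♟ ♟ ♟ ♟ ♟ ♟ ♟│7
6│· · · · · ♞ · ·│6
5│· · · · · · · ·│5
4│· · · · · · · ·│4
3│· · · · · ♘ · ·│3
2│♙ ♙ ♙ ♙ ♙ ♙ ♙ ♙│2
1│♖ ♘ ♗ ♕ ♔ ♗ · ♖│1
  ─────────────────
  a b c d e f g h

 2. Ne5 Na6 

  a b c d e f g h
  ─────────────────
8│♜ · ♝ ♛ ♚ ♝ · ♜│8
7│♟ ♟ ♟ ♟ ♟ ♟ ♟ ♟│7
6│♞ · · · · ♞ · ·│6
5│· · · · ♘ · · ·│5
4│· · · · · · · ·│4
3│· · · · · · · ·│3
2│♙ ♙ ♙ ♙ ♙ ♙ ♙ ♙│2
1│♖ ♘ ♗ ♕ ♔ ♗ · ♖│1
  ─────────────────
  a b c d e f g h

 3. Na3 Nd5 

  a b c d e f g h
  ─────────────────
8│♜ · ♝ ♛ ♚ ♝ · ♜│8
7│♟ ♟ ♟ ♟ ♟ ♟ ♟ ♟│7
6│♞ · · · · · · ·│6
5│· · · ♞ ♘ · · ·│5
4│· · · · · · · ·│4
3│♘ · · · · · · ·│3
2│♙ ♙ ♙ ♙ ♙ ♙ ♙ ♙│2
1│♖ · ♗ ♕ ♔ ♗ · ♖│1
  ─────────────────
  a b c d e f g h

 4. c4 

  a b c d e f g h
  ─────────────────
8│♜ · ♝ ♛ ♚ ♝ · ♜│8
7│♟ ♟ ♟ ♟ ♟ ♟ ♟ ♟│7
6│♞ · · · · · · ·│6
5│· · · ♞ ♘ · · ·│5
4│· · ♙ · · · · ·│4
3│♘ · · · · · · ·│3
2│♙ ♙ · ♙ ♙ ♙ ♙ ♙│2
1│♖ · ♗ ♕ ♔ ♗ · ♖│1
  ─────────────────
  a b c d e f g h


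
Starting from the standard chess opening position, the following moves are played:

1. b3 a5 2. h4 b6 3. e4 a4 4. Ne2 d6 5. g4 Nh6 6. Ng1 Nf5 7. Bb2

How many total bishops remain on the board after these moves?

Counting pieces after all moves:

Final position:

  a b c d e f g h
  ─────────────────
8│♜ ♞ ♝ ♛ ♚ ♝ · ♜│8
7│· · ♟ · ♟ ♟ ♟ ♟│7
6│· ♟ · ♟ · · · ·│6
5│· · · · · ♞ · ·│5
4│♟ · · · ♙ · ♙ ♙│4
3│· ♙ · · · · · ·│3
2│♙ ♗ ♙ ♙ · ♙ · ·│2
1│♖ ♘ · ♕ ♔ ♗ ♘ ♖│1
  ─────────────────
  a b c d e f g h


4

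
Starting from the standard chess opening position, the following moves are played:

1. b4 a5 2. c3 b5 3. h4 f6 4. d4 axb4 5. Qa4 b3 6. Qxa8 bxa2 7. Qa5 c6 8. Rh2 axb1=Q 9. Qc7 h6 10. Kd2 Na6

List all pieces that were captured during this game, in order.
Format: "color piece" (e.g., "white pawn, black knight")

Tracking captures:
  axb4: captured white pawn
  Qxa8: captured black rook
  bxa2: captured white pawn
  axb1=Q: captured white knight

white pawn, black rook, white pawn, white knight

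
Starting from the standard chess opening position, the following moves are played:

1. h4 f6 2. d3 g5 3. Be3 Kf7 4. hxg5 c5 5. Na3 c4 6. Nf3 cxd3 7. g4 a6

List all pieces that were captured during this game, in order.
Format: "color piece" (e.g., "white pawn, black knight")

Tracking captures:
  hxg5: captured black pawn
  cxd3: captured white pawn

black pawn, white pawn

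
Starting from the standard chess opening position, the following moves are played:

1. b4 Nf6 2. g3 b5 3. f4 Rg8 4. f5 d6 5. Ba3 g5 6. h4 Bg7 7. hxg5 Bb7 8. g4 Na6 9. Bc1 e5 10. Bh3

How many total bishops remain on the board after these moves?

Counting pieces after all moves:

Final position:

  a b c d e f g h
  ─────────────────
8│♜ · · ♛ ♚ · ♜ ·│8
7│♟ ♝ ♟ · · ♟ ♝ ♟│7
6│♞ · · ♟ · ♞ · ·│6
5│· ♟ · · ♟ ♙ ♙ ·│5
4│· ♙ · · · · ♙ ·│4
3│· · · · · · · ♗│3
2│♙ · ♙ ♙ ♙ · · ·│2
1│♖ ♘ ♗ ♕ ♔ · ♘ ♖│1
  ─────────────────
  a b c d e f g h


4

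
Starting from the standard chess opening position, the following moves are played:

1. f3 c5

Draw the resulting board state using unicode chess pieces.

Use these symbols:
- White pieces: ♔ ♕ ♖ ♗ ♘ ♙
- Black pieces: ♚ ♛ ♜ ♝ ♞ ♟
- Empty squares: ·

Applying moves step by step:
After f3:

♜ ♞ ♝ ♛ ♚ ♝ ♞ ♜
♟ ♟ ♟ ♟ ♟ ♟ ♟ ♟
· · · · · · · ·
· · · · · · · ·
· · · · · · · ·
· · · · · ♙ · ·
♙ ♙ ♙ ♙ ♙ · ♙ ♙
♖ ♘ ♗ ♕ ♔ ♗ ♘ ♖


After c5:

♜ ♞ ♝ ♛ ♚ ♝ ♞ ♜
♟ ♟ · ♟ ♟ ♟ ♟ ♟
· · · · · · · ·
· · ♟ · · · · ·
· · · · · · · ·
· · · · · ♙ · ·
♙ ♙ ♙ ♙ ♙ · ♙ ♙
♖ ♘ ♗ ♕ ♔ ♗ ♘ ♖



  a b c d e f g h
  ─────────────────
8│♜ ♞ ♝ ♛ ♚ ♝ ♞ ♜│8
7│♟ ♟ · ♟ ♟ ♟ ♟ ♟│7
6│· · · · · · · ·│6
5│· · ♟ · · · · ·│5
4│· · · · · · · ·│4
3│· · · · · ♙ · ·│3
2│♙ ♙ ♙ ♙ ♙ · ♙ ♙│2
1│♖ ♘ ♗ ♕ ♔ ♗ ♘ ♖│1
  ─────────────────
  a b c d e f g h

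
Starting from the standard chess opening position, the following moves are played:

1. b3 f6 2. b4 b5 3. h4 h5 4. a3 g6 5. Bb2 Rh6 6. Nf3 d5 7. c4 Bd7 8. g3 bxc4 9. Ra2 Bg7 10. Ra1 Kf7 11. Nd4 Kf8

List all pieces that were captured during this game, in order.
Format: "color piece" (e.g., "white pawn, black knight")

Tracking captures:
  bxc4: captured white pawn

white pawn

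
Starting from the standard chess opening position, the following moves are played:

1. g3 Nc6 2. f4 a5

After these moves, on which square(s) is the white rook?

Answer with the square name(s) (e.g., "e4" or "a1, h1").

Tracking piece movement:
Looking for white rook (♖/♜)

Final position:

  a b c d e f g h
  ─────────────────
8│♜ · ♝ ♛ ♚ ♝ ♞ ♜│8
7│· ♟ ♟ ♟ ♟ ♟ ♟ ♟│7
6│· · ♞ · · · · ·│6
5│♟ · · · · · · ·│5
4│· · · · · ♙ · ·│4
3│· · · · · · ♙ ·│3
2│♙ ♙ ♙ ♙ ♙ · · ♙│2
1│♖ ♘ ♗ ♕ ♔ ♗ ♘ ♖│1
  ─────────────────
  a b c d e f g h


a1, h1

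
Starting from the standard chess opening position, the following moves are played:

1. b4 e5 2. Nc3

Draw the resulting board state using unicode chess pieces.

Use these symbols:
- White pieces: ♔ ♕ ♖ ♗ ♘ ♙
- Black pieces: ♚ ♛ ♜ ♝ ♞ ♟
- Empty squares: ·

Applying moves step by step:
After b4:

♜ ♞ ♝ ♛ ♚ ♝ ♞ ♜
♟ ♟ ♟ ♟ ♟ ♟ ♟ ♟
· · · · · · · ·
· · · · · · · ·
· ♙ · · · · · ·
· · · · · · · ·
♙ · ♙ ♙ ♙ ♙ ♙ ♙
♖ ♘ ♗ ♕ ♔ ♗ ♘ ♖


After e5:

♜ ♞ ♝ ♛ ♚ ♝ ♞ ♜
♟ ♟ ♟ ♟ · ♟ ♟ ♟
· · · · · · · ·
· · · · ♟ · · ·
· ♙ · · · · · ·
· · · · · · · ·
♙ · ♙ ♙ ♙ ♙ ♙ ♙
♖ ♘ ♗ ♕ ♔ ♗ ♘ ♖


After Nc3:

♜ ♞ ♝ ♛ ♚ ♝ ♞ ♜
♟ ♟ ♟ ♟ · ♟ ♟ ♟
· · · · · · · ·
· · · · ♟ · · ·
· ♙ · · · · · ·
· · ♘ · · · · ·
♙ · ♙ ♙ ♙ ♙ ♙ ♙
♖ · ♗ ♕ ♔ ♗ ♘ ♖



  a b c d e f g h
  ─────────────────
8│♜ ♞ ♝ ♛ ♚ ♝ ♞ ♜│8
7│♟ ♟ ♟ ♟ · ♟ ♟ ♟│7
6│· · · · · · · ·│6
5│· · · · ♟ · · ·│5
4│· ♙ · · · · · ·│4
3│· · ♘ · · · · ·│3
2│♙ · ♙ ♙ ♙ ♙ ♙ ♙│2
1│♖ · ♗ ♕ ♔ ♗ ♘ ♖│1
  ─────────────────
  a b c d e f g h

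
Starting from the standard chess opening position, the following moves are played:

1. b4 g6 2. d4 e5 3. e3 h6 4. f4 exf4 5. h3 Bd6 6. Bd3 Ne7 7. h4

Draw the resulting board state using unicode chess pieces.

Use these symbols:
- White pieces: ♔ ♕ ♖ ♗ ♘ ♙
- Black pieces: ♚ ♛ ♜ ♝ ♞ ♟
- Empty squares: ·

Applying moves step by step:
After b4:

♜ ♞ ♝ ♛ ♚ ♝ ♞ ♜
♟ ♟ ♟ ♟ ♟ ♟ ♟ ♟
· · · · · · · ·
· · · · · · · ·
· ♙ · · · · · ·
· · · · · · · ·
♙ · ♙ ♙ ♙ ♙ ♙ ♙
♖ ♘ ♗ ♕ ♔ ♗ ♘ ♖


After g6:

♜ ♞ ♝ ♛ ♚ ♝ ♞ ♜
♟ ♟ ♟ ♟ ♟ ♟ · ♟
· · · · · · ♟ ·
· · · · · · · ·
· ♙ · · · · · ·
· · · · · · · ·
♙ · ♙ ♙ ♙ ♙ ♙ ♙
♖ ♘ ♗ ♕ ♔ ♗ ♘ ♖


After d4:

♜ ♞ ♝ ♛ ♚ ♝ ♞ ♜
♟ ♟ ♟ ♟ ♟ ♟ · ♟
· · · · · · ♟ ·
· · · · · · · ·
· ♙ · ♙ · · · ·
· · · · · · · ·
♙ · ♙ · ♙ ♙ ♙ ♙
♖ ♘ ♗ ♕ ♔ ♗ ♘ ♖


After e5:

♜ ♞ ♝ ♛ ♚ ♝ ♞ ♜
♟ ♟ ♟ ♟ · ♟ · ♟
· · · · · · ♟ ·
· · · · ♟ · · ·
· ♙ · ♙ · · · ·
· · · · · · · ·
♙ · ♙ · ♙ ♙ ♙ ♙
♖ ♘ ♗ ♕ ♔ ♗ ♘ ♖


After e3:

♜ ♞ ♝ ♛ ♚ ♝ ♞ ♜
♟ ♟ ♟ ♟ · ♟ · ♟
· · · · · · ♟ ·
· · · · ♟ · · ·
· ♙ · ♙ · · · ·
· · · · ♙ · · ·
♙ · ♙ · · ♙ ♙ ♙
♖ ♘ ♗ ♕ ♔ ♗ ♘ ♖


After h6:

♜ ♞ ♝ ♛ ♚ ♝ ♞ ♜
♟ ♟ ♟ ♟ · ♟ · ·
· · · · · · ♟ ♟
· · · · ♟ · · ·
· ♙ · ♙ · · · ·
· · · · ♙ · · ·
♙ · ♙ · · ♙ ♙ ♙
♖ ♘ ♗ ♕ ♔ ♗ ♘ ♖


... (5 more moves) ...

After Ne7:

♜ ♞ ♝ ♛ ♚ · · ♜
♟ ♟ ♟ ♟ ♞ ♟ · ·
· · · ♝ · · ♟ ♟
· · · · · · · ·
· ♙ · ♙ · ♟ · ·
· · · ♗ ♙ · · ♙
♙ · ♙ · · · ♙ ·
♖ ♘ ♗ ♕ ♔ · ♘ ♖


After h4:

♜ ♞ ♝ ♛ ♚ · · ♜
♟ ♟ ♟ ♟ ♞ ♟ · ·
· · · ♝ · · ♟ ♟
· · · · · · · ·
· ♙ · ♙ · ♟ · ♙
· · · ♗ ♙ · · ·
♙ · ♙ · · · ♙ ·
♖ ♘ ♗ ♕ ♔ · ♘ ♖



  a b c d e f g h
  ─────────────────
8│♜ ♞ ♝ ♛ ♚ · · ♜│8
7│♟ ♟ ♟ ♟ ♞ ♟ · ·│7
6│· · · ♝ · · ♟ ♟│6
5│· · · · · · · ·│5
4│· ♙ · ♙ · ♟ · ♙│4
3│· · · ♗ ♙ · · ·│3
2│♙ · ♙ · · · ♙ ·│2
1│♖ ♘ ♗ ♕ ♔ · ♘ ♖│1
  ─────────────────
  a b c d e f g h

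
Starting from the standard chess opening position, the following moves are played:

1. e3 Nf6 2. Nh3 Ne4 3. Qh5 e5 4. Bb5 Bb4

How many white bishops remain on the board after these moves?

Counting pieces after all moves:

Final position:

  a b c d e f g h
  ─────────────────
8│♜ ♞ ♝ ♛ ♚ · · ♜│8
7│♟ ♟ ♟ ♟ · ♟ ♟ ♟│7
6│· · · · · · · ·│6
5│· ♗ · · ♟ · · ♕│5
4│· ♝ · · ♞ · · ·│4
3│· · · · ♙ · · ♘│3
2│♙ ♙ ♙ ♙ · ♙ ♙ ♙│2
1│♖ ♘ ♗ · ♔ · · ♖│1
  ─────────────────
  a b c d e f g h


2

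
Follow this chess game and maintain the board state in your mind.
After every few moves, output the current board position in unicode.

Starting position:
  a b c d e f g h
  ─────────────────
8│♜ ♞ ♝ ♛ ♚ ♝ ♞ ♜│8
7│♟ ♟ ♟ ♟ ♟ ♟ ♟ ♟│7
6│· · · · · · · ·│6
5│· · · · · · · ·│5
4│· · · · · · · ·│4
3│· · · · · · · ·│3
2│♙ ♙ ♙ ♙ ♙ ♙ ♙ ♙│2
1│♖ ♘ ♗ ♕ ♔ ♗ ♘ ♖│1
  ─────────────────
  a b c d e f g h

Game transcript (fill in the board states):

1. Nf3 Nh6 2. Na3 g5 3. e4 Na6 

  a b c d e f g h
  ─────────────────
8│♜ · ♝ ♛ ♚ ♝ · ♜│8
7│♟ ♟ ♟ ♟ ♟ ♟ · ♟│7
6│♞ · · · · · · ♞│6
5│· · · · · · ♟ ·│5
4│· · · · ♙ · · ·│4
3│♘ · · · · ♘ · ·│3
2│♙ ♙ ♙ ♙ · ♙ ♙ ♙│2
1│♖ · ♗ ♕ ♔ ♗ · ♖│1
  ─────────────────
  a b c d e f g h

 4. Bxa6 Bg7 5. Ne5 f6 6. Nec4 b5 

  a b c d e f g h
  ─────────────────
8│♜ · ♝ ♛ ♚ · · ♜│8
7│♟ · ♟ ♟ ♟ · ♝ ♟│7
6│♗ · · · · ♟ · ♞│6
5│· ♟ · · · · ♟ ·│5
4│· · ♘ · ♙ · · ·│4
3│♘ · · · · · · ·│3
2│♙ ♙ ♙ ♙ · ♙ ♙ ♙│2
1│♖ · ♗ ♕ ♔ · · ♖│1
  ─────────────────
  a b c d e f g h

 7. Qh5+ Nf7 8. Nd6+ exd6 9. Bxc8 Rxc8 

  a b c d e f g h
  ─────────────────
8│· · ♜ ♛ ♚ · · ♜│8
7│♟ · ♟ ♟ · ♞ ♝ ♟│7
6│· · · ♟ · ♟ · ·│6
5│· ♟ · · · · ♟ ♕│5
4│· · · · ♙ · · ·│4
3│♘ · · · · · · ·│3
2│♙ ♙ ♙ ♙ · ♙ ♙ ♙│2
1│♖ · ♗ · ♔ · · ♖│1
  ─────────────────
  a b c d e f g h

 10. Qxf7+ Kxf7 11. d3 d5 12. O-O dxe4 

  a b c d e f g h
  ─────────────────
8│· · ♜ ♛ · · · ♜│8
7│♟ · ♟ ♟ · ♚ ♝ ♟│7
6│· · · · · ♟ · ·│6
5│· ♟ · · · · ♟ ·│5
4│· · · · ♟ · · ·│4
3│♘ · · ♙ · · · ·│3
2│♙ ♙ ♙ · · ♙ ♙ ♙│2
1│♖ · ♗ · · ♖ ♔ ·│1
  ─────────────────
  a b c d e f g h

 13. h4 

  a b c d e f g h
  ─────────────────
8│· · ♜ ♛ · · · ♜│8
7│♟ · ♟ ♟ · ♚ ♝ ♟│7
6│· · · · · ♟ · ·│6
5│· ♟ · · · · ♟ ·│5
4│· · · · ♟ · · ♙│4
3│♘ · · ♙ · · · ·│3
2│♙ ♙ ♙ · · ♙ ♙ ·│2
1│♖ · ♗ · · ♖ ♔ ·│1
  ─────────────────
  a b c d e f g h


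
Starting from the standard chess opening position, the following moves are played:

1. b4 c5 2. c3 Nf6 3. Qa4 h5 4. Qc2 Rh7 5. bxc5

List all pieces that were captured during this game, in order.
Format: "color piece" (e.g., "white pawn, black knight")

Tracking captures:
  bxc5: captured black pawn

black pawn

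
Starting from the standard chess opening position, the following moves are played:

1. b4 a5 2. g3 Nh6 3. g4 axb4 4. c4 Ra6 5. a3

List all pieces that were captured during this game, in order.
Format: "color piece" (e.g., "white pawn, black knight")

Tracking captures:
  axb4: captured white pawn

white pawn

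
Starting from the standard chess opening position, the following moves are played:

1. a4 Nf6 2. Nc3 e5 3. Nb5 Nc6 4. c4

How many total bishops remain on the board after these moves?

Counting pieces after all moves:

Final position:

  a b c d e f g h
  ─────────────────
8│♜ · ♝ ♛ ♚ ♝ · ♜│8
7│♟ ♟ ♟ ♟ · ♟ ♟ ♟│7
6│· · ♞ · · ♞ · ·│6
5│· ♘ · · ♟ · · ·│5
4│♙ · ♙ · · · · ·│4
3│· · · · · · · ·│3
2│· ♙ · ♙ ♙ ♙ ♙ ♙│2
1│♖ · ♗ ♕ ♔ ♗ ♘ ♖│1
  ─────────────────
  a b c d e f g h


4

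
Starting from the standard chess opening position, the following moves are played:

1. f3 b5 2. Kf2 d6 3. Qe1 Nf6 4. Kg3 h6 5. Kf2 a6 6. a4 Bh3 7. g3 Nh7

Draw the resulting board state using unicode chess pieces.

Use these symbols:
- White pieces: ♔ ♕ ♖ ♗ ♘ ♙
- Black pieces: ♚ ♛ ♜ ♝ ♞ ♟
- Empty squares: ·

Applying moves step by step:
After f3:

♜ ♞ ♝ ♛ ♚ ♝ ♞ ♜
♟ ♟ ♟ ♟ ♟ ♟ ♟ ♟
· · · · · · · ·
· · · · · · · ·
· · · · · · · ·
· · · · · ♙ · ·
♙ ♙ ♙ ♙ ♙ · ♙ ♙
♖ ♘ ♗ ♕ ♔ ♗ ♘ ♖


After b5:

♜ ♞ ♝ ♛ ♚ ♝ ♞ ♜
♟ · ♟ ♟ ♟ ♟ ♟ ♟
· · · · · · · ·
· ♟ · · · · · ·
· · · · · · · ·
· · · · · ♙ · ·
♙ ♙ ♙ ♙ ♙ · ♙ ♙
♖ ♘ ♗ ♕ ♔ ♗ ♘ ♖


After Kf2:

♜ ♞ ♝ ♛ ♚ ♝ ♞ ♜
♟ · ♟ ♟ ♟ ♟ ♟ ♟
· · · · · · · ·
· ♟ · · · · · ·
· · · · · · · ·
· · · · · ♙ · ·
♙ ♙ ♙ ♙ ♙ ♔ ♙ ♙
♖ ♘ ♗ ♕ · ♗ ♘ ♖


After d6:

♜ ♞ ♝ ♛ ♚ ♝ ♞ ♜
♟ · ♟ · ♟ ♟ ♟ ♟
· · · ♟ · · · ·
· ♟ · · · · · ·
· · · · · · · ·
· · · · · ♙ · ·
♙ ♙ ♙ ♙ ♙ ♔ ♙ ♙
♖ ♘ ♗ ♕ · ♗ ♘ ♖


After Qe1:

♜ ♞ ♝ ♛ ♚ ♝ ♞ ♜
♟ · ♟ · ♟ ♟ ♟ ♟
· · · ♟ · · · ·
· ♟ · · · · · ·
· · · · · · · ·
· · · · · ♙ · ·
♙ ♙ ♙ ♙ ♙ ♔ ♙ ♙
♖ ♘ ♗ · ♕ ♗ ♘ ♖


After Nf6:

♜ ♞ ♝ ♛ ♚ ♝ · ♜
♟ · ♟ · ♟ ♟ ♟ ♟
· · · ♟ · ♞ · ·
· ♟ · · · · · ·
· · · · · · · ·
· · · · · ♙ · ·
♙ ♙ ♙ ♙ ♙ ♔ ♙ ♙
♖ ♘ ♗ · ♕ ♗ ♘ ♖


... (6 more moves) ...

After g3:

♜ ♞ · ♛ ♚ ♝ · ♜
· · ♟ · ♟ ♟ ♟ ·
♟ · · ♟ · ♞ · ♟
· ♟ · · · · · ·
♙ · · · · · · ·
· · · · · ♙ ♙ ♝
· ♙ ♙ ♙ ♙ ♔ · ♙
♖ ♘ ♗ · ♕ ♗ ♘ ♖


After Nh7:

♜ ♞ · ♛ ♚ ♝ · ♜
· · ♟ · ♟ ♟ ♟ ♞
♟ · · ♟ · · · ♟
· ♟ · · · · · ·
♙ · · · · · · ·
· · · · · ♙ ♙ ♝
· ♙ ♙ ♙ ♙ ♔ · ♙
♖ ♘ ♗ · ♕ ♗ ♘ ♖



  a b c d e f g h
  ─────────────────
8│♜ ♞ · ♛ ♚ ♝ · ♜│8
7│· · ♟ · ♟ ♟ ♟ ♞│7
6│♟ · · ♟ · · · ♟│6
5│· ♟ · · · · · ·│5
4│♙ · · · · · · ·│4
3│· · · · · ♙ ♙ ♝│3
2│· ♙ ♙ ♙ ♙ ♔ · ♙│2
1│♖ ♘ ♗ · ♕ ♗ ♘ ♖│1
  ─────────────────
  a b c d e f g h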